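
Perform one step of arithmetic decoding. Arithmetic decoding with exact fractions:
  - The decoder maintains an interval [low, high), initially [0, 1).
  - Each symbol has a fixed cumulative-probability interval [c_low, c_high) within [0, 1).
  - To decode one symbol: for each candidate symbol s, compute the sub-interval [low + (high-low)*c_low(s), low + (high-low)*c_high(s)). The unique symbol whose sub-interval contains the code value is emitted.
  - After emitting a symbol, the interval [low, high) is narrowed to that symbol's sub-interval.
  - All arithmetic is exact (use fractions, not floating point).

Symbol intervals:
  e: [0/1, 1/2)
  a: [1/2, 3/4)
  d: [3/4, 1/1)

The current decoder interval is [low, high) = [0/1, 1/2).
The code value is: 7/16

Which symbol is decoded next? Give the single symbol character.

Interval width = high − low = 1/2 − 0/1 = 1/2
Scaled code = (code − low) / width = (7/16 − 0/1) / 1/2 = 7/8
  e: [0/1, 1/2) 
  a: [1/2, 3/4) 
  d: [3/4, 1/1) ← scaled code falls here ✓

Answer: d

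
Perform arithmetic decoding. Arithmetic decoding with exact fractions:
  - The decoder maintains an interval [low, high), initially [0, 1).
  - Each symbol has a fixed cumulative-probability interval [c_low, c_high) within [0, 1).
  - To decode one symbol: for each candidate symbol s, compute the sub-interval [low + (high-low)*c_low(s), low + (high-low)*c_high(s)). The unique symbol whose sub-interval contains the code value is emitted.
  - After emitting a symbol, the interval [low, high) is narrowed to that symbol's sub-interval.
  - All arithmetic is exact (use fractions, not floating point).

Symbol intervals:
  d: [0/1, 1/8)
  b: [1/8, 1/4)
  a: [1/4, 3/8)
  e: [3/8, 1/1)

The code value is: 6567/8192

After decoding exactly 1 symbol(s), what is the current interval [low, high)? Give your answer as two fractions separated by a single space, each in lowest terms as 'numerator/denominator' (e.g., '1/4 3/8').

Answer: 3/8 1/1

Derivation:
Step 1: interval [0/1, 1/1), width = 1/1 - 0/1 = 1/1
  'd': [0/1 + 1/1*0/1, 0/1 + 1/1*1/8) = [0/1, 1/8)
  'b': [0/1 + 1/1*1/8, 0/1 + 1/1*1/4) = [1/8, 1/4)
  'a': [0/1 + 1/1*1/4, 0/1 + 1/1*3/8) = [1/4, 3/8)
  'e': [0/1 + 1/1*3/8, 0/1 + 1/1*1/1) = [3/8, 1/1) <- contains code 6567/8192
  emit 'e', narrow to [3/8, 1/1)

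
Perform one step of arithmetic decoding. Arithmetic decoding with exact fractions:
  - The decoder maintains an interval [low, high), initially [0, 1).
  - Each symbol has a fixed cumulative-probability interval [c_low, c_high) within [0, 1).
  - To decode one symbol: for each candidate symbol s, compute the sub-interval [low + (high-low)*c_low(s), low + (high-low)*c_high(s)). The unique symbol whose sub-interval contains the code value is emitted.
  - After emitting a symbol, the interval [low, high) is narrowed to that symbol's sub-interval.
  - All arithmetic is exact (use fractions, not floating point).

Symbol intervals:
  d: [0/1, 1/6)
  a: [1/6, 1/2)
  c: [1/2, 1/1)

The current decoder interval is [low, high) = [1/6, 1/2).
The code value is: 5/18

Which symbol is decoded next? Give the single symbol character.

Interval width = high − low = 1/2 − 1/6 = 1/3
Scaled code = (code − low) / width = (5/18 − 1/6) / 1/3 = 1/3
  d: [0/1, 1/6) 
  a: [1/6, 1/2) ← scaled code falls here ✓
  c: [1/2, 1/1) 

Answer: a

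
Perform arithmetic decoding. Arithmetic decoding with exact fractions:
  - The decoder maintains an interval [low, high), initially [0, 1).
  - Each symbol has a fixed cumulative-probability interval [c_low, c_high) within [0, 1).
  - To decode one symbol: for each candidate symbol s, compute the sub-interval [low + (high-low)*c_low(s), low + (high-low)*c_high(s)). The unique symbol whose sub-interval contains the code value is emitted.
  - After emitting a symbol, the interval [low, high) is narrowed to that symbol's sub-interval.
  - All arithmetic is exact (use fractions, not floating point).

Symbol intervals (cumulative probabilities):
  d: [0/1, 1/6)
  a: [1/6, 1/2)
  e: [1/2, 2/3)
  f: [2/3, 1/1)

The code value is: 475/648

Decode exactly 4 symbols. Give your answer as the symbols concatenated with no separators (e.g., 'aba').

Answer: fade

Derivation:
Step 1: interval [0/1, 1/1), width = 1/1 - 0/1 = 1/1
  'd': [0/1 + 1/1*0/1, 0/1 + 1/1*1/6) = [0/1, 1/6)
  'a': [0/1 + 1/1*1/6, 0/1 + 1/1*1/2) = [1/6, 1/2)
  'e': [0/1 + 1/1*1/2, 0/1 + 1/1*2/3) = [1/2, 2/3)
  'f': [0/1 + 1/1*2/3, 0/1 + 1/1*1/1) = [2/3, 1/1) <- contains code 475/648
  emit 'f', narrow to [2/3, 1/1)
Step 2: interval [2/3, 1/1), width = 1/1 - 2/3 = 1/3
  'd': [2/3 + 1/3*0/1, 2/3 + 1/3*1/6) = [2/3, 13/18)
  'a': [2/3 + 1/3*1/6, 2/3 + 1/3*1/2) = [13/18, 5/6) <- contains code 475/648
  'e': [2/3 + 1/3*1/2, 2/3 + 1/3*2/3) = [5/6, 8/9)
  'f': [2/3 + 1/3*2/3, 2/3 + 1/3*1/1) = [8/9, 1/1)
  emit 'a', narrow to [13/18, 5/6)
Step 3: interval [13/18, 5/6), width = 5/6 - 13/18 = 1/9
  'd': [13/18 + 1/9*0/1, 13/18 + 1/9*1/6) = [13/18, 20/27) <- contains code 475/648
  'a': [13/18 + 1/9*1/6, 13/18 + 1/9*1/2) = [20/27, 7/9)
  'e': [13/18 + 1/9*1/2, 13/18 + 1/9*2/3) = [7/9, 43/54)
  'f': [13/18 + 1/9*2/3, 13/18 + 1/9*1/1) = [43/54, 5/6)
  emit 'd', narrow to [13/18, 20/27)
Step 4: interval [13/18, 20/27), width = 20/27 - 13/18 = 1/54
  'd': [13/18 + 1/54*0/1, 13/18 + 1/54*1/6) = [13/18, 235/324)
  'a': [13/18 + 1/54*1/6, 13/18 + 1/54*1/2) = [235/324, 79/108)
  'e': [13/18 + 1/54*1/2, 13/18 + 1/54*2/3) = [79/108, 119/162) <- contains code 475/648
  'f': [13/18 + 1/54*2/3, 13/18 + 1/54*1/1) = [119/162, 20/27)
  emit 'e', narrow to [79/108, 119/162)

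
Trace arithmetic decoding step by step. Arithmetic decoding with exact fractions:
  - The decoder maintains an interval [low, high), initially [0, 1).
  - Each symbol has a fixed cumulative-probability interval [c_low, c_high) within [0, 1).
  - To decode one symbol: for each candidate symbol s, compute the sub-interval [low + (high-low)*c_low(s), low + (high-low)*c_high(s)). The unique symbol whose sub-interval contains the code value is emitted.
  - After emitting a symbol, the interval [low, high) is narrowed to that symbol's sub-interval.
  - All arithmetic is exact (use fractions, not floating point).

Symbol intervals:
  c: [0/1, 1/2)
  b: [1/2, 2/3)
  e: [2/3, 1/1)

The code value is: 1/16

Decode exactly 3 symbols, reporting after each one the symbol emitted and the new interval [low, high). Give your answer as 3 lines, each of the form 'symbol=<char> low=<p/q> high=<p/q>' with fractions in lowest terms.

Answer: symbol=c low=0/1 high=1/2
symbol=c low=0/1 high=1/4
symbol=c low=0/1 high=1/8

Derivation:
Step 1: interval [0/1, 1/1), width = 1/1 - 0/1 = 1/1
  'c': [0/1 + 1/1*0/1, 0/1 + 1/1*1/2) = [0/1, 1/2) <- contains code 1/16
  'b': [0/1 + 1/1*1/2, 0/1 + 1/1*2/3) = [1/2, 2/3)
  'e': [0/1 + 1/1*2/3, 0/1 + 1/1*1/1) = [2/3, 1/1)
  emit 'c', narrow to [0/1, 1/2)
Step 2: interval [0/1, 1/2), width = 1/2 - 0/1 = 1/2
  'c': [0/1 + 1/2*0/1, 0/1 + 1/2*1/2) = [0/1, 1/4) <- contains code 1/16
  'b': [0/1 + 1/2*1/2, 0/1 + 1/2*2/3) = [1/4, 1/3)
  'e': [0/1 + 1/2*2/3, 0/1 + 1/2*1/1) = [1/3, 1/2)
  emit 'c', narrow to [0/1, 1/4)
Step 3: interval [0/1, 1/4), width = 1/4 - 0/1 = 1/4
  'c': [0/1 + 1/4*0/1, 0/1 + 1/4*1/2) = [0/1, 1/8) <- contains code 1/16
  'b': [0/1 + 1/4*1/2, 0/1 + 1/4*2/3) = [1/8, 1/6)
  'e': [0/1 + 1/4*2/3, 0/1 + 1/4*1/1) = [1/6, 1/4)
  emit 'c', narrow to [0/1, 1/8)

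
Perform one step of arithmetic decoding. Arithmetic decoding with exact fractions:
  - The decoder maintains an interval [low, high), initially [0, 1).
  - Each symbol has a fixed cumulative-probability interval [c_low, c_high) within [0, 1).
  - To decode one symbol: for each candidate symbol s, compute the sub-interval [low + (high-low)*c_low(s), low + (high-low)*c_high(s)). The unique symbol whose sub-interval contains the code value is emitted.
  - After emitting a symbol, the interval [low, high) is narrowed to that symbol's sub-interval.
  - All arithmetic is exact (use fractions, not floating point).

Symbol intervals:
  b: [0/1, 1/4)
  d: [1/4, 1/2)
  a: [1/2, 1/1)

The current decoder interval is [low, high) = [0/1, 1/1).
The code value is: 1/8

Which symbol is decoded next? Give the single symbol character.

Answer: b

Derivation:
Interval width = high − low = 1/1 − 0/1 = 1/1
Scaled code = (code − low) / width = (1/8 − 0/1) / 1/1 = 1/8
  b: [0/1, 1/4) ← scaled code falls here ✓
  d: [1/4, 1/2) 
  a: [1/2, 1/1) 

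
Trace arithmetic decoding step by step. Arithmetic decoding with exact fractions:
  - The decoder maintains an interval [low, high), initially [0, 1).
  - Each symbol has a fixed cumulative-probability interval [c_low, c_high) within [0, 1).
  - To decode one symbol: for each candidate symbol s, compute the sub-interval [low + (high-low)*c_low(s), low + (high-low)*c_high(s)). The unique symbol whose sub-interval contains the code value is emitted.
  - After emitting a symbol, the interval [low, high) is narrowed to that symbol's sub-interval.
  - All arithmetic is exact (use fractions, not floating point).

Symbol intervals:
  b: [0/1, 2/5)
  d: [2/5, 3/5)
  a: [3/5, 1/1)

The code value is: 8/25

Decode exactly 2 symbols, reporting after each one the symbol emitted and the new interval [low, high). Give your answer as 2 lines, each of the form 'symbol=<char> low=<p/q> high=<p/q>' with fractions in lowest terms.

Step 1: interval [0/1, 1/1), width = 1/1 - 0/1 = 1/1
  'b': [0/1 + 1/1*0/1, 0/1 + 1/1*2/5) = [0/1, 2/5) <- contains code 8/25
  'd': [0/1 + 1/1*2/5, 0/1 + 1/1*3/5) = [2/5, 3/5)
  'a': [0/1 + 1/1*3/5, 0/1 + 1/1*1/1) = [3/5, 1/1)
  emit 'b', narrow to [0/1, 2/5)
Step 2: interval [0/1, 2/5), width = 2/5 - 0/1 = 2/5
  'b': [0/1 + 2/5*0/1, 0/1 + 2/5*2/5) = [0/1, 4/25)
  'd': [0/1 + 2/5*2/5, 0/1 + 2/5*3/5) = [4/25, 6/25)
  'a': [0/1 + 2/5*3/5, 0/1 + 2/5*1/1) = [6/25, 2/5) <- contains code 8/25
  emit 'a', narrow to [6/25, 2/5)

Answer: symbol=b low=0/1 high=2/5
symbol=a low=6/25 high=2/5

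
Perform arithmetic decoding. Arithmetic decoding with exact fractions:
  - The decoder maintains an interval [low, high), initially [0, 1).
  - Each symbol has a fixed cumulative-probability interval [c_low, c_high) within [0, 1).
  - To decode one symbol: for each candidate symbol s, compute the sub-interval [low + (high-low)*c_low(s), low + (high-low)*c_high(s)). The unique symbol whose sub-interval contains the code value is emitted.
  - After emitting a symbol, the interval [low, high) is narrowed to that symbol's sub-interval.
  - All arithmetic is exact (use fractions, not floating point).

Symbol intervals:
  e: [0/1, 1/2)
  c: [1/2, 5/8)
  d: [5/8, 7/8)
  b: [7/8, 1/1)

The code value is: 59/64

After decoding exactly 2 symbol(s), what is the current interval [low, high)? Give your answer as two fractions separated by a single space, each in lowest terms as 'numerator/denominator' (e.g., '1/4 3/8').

Answer: 7/8 15/16

Derivation:
Step 1: interval [0/1, 1/1), width = 1/1 - 0/1 = 1/1
  'e': [0/1 + 1/1*0/1, 0/1 + 1/1*1/2) = [0/1, 1/2)
  'c': [0/1 + 1/1*1/2, 0/1 + 1/1*5/8) = [1/2, 5/8)
  'd': [0/1 + 1/1*5/8, 0/1 + 1/1*7/8) = [5/8, 7/8)
  'b': [0/1 + 1/1*7/8, 0/1 + 1/1*1/1) = [7/8, 1/1) <- contains code 59/64
  emit 'b', narrow to [7/8, 1/1)
Step 2: interval [7/8, 1/1), width = 1/1 - 7/8 = 1/8
  'e': [7/8 + 1/8*0/1, 7/8 + 1/8*1/2) = [7/8, 15/16) <- contains code 59/64
  'c': [7/8 + 1/8*1/2, 7/8 + 1/8*5/8) = [15/16, 61/64)
  'd': [7/8 + 1/8*5/8, 7/8 + 1/8*7/8) = [61/64, 63/64)
  'b': [7/8 + 1/8*7/8, 7/8 + 1/8*1/1) = [63/64, 1/1)
  emit 'e', narrow to [7/8, 15/16)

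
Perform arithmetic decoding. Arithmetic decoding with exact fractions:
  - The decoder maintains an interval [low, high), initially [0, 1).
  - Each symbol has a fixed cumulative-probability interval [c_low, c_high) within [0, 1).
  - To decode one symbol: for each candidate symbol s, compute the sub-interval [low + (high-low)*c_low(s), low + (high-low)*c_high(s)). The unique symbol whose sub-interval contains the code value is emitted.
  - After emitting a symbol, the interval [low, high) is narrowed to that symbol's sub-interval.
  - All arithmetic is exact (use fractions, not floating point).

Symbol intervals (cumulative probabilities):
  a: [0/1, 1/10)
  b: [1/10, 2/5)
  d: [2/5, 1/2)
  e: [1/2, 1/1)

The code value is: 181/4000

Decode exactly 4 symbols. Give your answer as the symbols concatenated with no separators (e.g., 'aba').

Answer: adea

Derivation:
Step 1: interval [0/1, 1/1), width = 1/1 - 0/1 = 1/1
  'a': [0/1 + 1/1*0/1, 0/1 + 1/1*1/10) = [0/1, 1/10) <- contains code 181/4000
  'b': [0/1 + 1/1*1/10, 0/1 + 1/1*2/5) = [1/10, 2/5)
  'd': [0/1 + 1/1*2/5, 0/1 + 1/1*1/2) = [2/5, 1/2)
  'e': [0/1 + 1/1*1/2, 0/1 + 1/1*1/1) = [1/2, 1/1)
  emit 'a', narrow to [0/1, 1/10)
Step 2: interval [0/1, 1/10), width = 1/10 - 0/1 = 1/10
  'a': [0/1 + 1/10*0/1, 0/1 + 1/10*1/10) = [0/1, 1/100)
  'b': [0/1 + 1/10*1/10, 0/1 + 1/10*2/5) = [1/100, 1/25)
  'd': [0/1 + 1/10*2/5, 0/1 + 1/10*1/2) = [1/25, 1/20) <- contains code 181/4000
  'e': [0/1 + 1/10*1/2, 0/1 + 1/10*1/1) = [1/20, 1/10)
  emit 'd', narrow to [1/25, 1/20)
Step 3: interval [1/25, 1/20), width = 1/20 - 1/25 = 1/100
  'a': [1/25 + 1/100*0/1, 1/25 + 1/100*1/10) = [1/25, 41/1000)
  'b': [1/25 + 1/100*1/10, 1/25 + 1/100*2/5) = [41/1000, 11/250)
  'd': [1/25 + 1/100*2/5, 1/25 + 1/100*1/2) = [11/250, 9/200)
  'e': [1/25 + 1/100*1/2, 1/25 + 1/100*1/1) = [9/200, 1/20) <- contains code 181/4000
  emit 'e', narrow to [9/200, 1/20)
Step 4: interval [9/200, 1/20), width = 1/20 - 9/200 = 1/200
  'a': [9/200 + 1/200*0/1, 9/200 + 1/200*1/10) = [9/200, 91/2000) <- contains code 181/4000
  'b': [9/200 + 1/200*1/10, 9/200 + 1/200*2/5) = [91/2000, 47/1000)
  'd': [9/200 + 1/200*2/5, 9/200 + 1/200*1/2) = [47/1000, 19/400)
  'e': [9/200 + 1/200*1/2, 9/200 + 1/200*1/1) = [19/400, 1/20)
  emit 'a', narrow to [9/200, 91/2000)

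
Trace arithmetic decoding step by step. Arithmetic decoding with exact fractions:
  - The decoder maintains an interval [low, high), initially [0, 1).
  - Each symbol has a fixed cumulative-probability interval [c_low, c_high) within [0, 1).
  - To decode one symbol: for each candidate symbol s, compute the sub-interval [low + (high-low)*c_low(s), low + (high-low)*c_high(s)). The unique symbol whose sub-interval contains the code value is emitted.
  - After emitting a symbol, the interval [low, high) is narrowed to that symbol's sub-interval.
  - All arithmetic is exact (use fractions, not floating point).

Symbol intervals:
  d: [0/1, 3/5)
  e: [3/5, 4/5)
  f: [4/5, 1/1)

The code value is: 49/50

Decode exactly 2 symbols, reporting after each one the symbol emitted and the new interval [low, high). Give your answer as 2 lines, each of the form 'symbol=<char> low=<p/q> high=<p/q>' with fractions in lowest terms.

Answer: symbol=f low=4/5 high=1/1
symbol=f low=24/25 high=1/1

Derivation:
Step 1: interval [0/1, 1/1), width = 1/1 - 0/1 = 1/1
  'd': [0/1 + 1/1*0/1, 0/1 + 1/1*3/5) = [0/1, 3/5)
  'e': [0/1 + 1/1*3/5, 0/1 + 1/1*4/5) = [3/5, 4/5)
  'f': [0/1 + 1/1*4/5, 0/1 + 1/1*1/1) = [4/5, 1/1) <- contains code 49/50
  emit 'f', narrow to [4/5, 1/1)
Step 2: interval [4/5, 1/1), width = 1/1 - 4/5 = 1/5
  'd': [4/5 + 1/5*0/1, 4/5 + 1/5*3/5) = [4/5, 23/25)
  'e': [4/5 + 1/5*3/5, 4/5 + 1/5*4/5) = [23/25, 24/25)
  'f': [4/5 + 1/5*4/5, 4/5 + 1/5*1/1) = [24/25, 1/1) <- contains code 49/50
  emit 'f', narrow to [24/25, 1/1)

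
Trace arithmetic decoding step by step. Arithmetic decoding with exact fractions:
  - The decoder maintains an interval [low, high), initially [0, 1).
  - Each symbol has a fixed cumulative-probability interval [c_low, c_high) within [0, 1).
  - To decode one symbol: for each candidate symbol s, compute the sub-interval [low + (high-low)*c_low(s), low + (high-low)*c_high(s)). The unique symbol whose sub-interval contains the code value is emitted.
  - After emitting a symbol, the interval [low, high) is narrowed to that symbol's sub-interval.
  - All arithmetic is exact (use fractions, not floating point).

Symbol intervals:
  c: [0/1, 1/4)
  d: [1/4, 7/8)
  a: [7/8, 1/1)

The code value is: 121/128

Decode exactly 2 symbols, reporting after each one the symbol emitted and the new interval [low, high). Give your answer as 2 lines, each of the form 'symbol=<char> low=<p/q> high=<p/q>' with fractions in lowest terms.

Step 1: interval [0/1, 1/1), width = 1/1 - 0/1 = 1/1
  'c': [0/1 + 1/1*0/1, 0/1 + 1/1*1/4) = [0/1, 1/4)
  'd': [0/1 + 1/1*1/4, 0/1 + 1/1*7/8) = [1/4, 7/8)
  'a': [0/1 + 1/1*7/8, 0/1 + 1/1*1/1) = [7/8, 1/1) <- contains code 121/128
  emit 'a', narrow to [7/8, 1/1)
Step 2: interval [7/8, 1/1), width = 1/1 - 7/8 = 1/8
  'c': [7/8 + 1/8*0/1, 7/8 + 1/8*1/4) = [7/8, 29/32)
  'd': [7/8 + 1/8*1/4, 7/8 + 1/8*7/8) = [29/32, 63/64) <- contains code 121/128
  'a': [7/8 + 1/8*7/8, 7/8 + 1/8*1/1) = [63/64, 1/1)
  emit 'd', narrow to [29/32, 63/64)

Answer: symbol=a low=7/8 high=1/1
symbol=d low=29/32 high=63/64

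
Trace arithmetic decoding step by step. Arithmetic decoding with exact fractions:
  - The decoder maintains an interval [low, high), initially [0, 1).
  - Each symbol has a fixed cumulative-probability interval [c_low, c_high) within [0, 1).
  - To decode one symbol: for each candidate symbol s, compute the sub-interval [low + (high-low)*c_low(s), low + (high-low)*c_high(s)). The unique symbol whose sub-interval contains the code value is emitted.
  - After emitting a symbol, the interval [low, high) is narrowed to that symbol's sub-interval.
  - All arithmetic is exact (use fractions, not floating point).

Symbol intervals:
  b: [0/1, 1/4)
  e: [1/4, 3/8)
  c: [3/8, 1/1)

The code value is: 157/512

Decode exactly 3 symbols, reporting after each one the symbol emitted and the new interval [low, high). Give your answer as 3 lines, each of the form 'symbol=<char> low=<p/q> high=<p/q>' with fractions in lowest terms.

Step 1: interval [0/1, 1/1), width = 1/1 - 0/1 = 1/1
  'b': [0/1 + 1/1*0/1, 0/1 + 1/1*1/4) = [0/1, 1/4)
  'e': [0/1 + 1/1*1/4, 0/1 + 1/1*3/8) = [1/4, 3/8) <- contains code 157/512
  'c': [0/1 + 1/1*3/8, 0/1 + 1/1*1/1) = [3/8, 1/1)
  emit 'e', narrow to [1/4, 3/8)
Step 2: interval [1/4, 3/8), width = 3/8 - 1/4 = 1/8
  'b': [1/4 + 1/8*0/1, 1/4 + 1/8*1/4) = [1/4, 9/32)
  'e': [1/4 + 1/8*1/4, 1/4 + 1/8*3/8) = [9/32, 19/64)
  'c': [1/4 + 1/8*3/8, 1/4 + 1/8*1/1) = [19/64, 3/8) <- contains code 157/512
  emit 'c', narrow to [19/64, 3/8)
Step 3: interval [19/64, 3/8), width = 3/8 - 19/64 = 5/64
  'b': [19/64 + 5/64*0/1, 19/64 + 5/64*1/4) = [19/64, 81/256) <- contains code 157/512
  'e': [19/64 + 5/64*1/4, 19/64 + 5/64*3/8) = [81/256, 167/512)
  'c': [19/64 + 5/64*3/8, 19/64 + 5/64*1/1) = [167/512, 3/8)
  emit 'b', narrow to [19/64, 81/256)

Answer: symbol=e low=1/4 high=3/8
symbol=c low=19/64 high=3/8
symbol=b low=19/64 high=81/256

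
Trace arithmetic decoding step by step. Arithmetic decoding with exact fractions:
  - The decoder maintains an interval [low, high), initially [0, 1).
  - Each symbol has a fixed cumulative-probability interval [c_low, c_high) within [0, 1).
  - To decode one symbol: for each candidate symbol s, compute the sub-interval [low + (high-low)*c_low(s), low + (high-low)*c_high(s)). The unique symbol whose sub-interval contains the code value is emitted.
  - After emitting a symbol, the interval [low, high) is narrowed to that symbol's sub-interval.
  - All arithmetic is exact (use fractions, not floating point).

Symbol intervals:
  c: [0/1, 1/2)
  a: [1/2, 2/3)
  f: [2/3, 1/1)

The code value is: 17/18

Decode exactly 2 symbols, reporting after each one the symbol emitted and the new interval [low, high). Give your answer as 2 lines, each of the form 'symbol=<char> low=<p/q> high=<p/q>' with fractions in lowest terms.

Step 1: interval [0/1, 1/1), width = 1/1 - 0/1 = 1/1
  'c': [0/1 + 1/1*0/1, 0/1 + 1/1*1/2) = [0/1, 1/2)
  'a': [0/1 + 1/1*1/2, 0/1 + 1/1*2/3) = [1/2, 2/3)
  'f': [0/1 + 1/1*2/3, 0/1 + 1/1*1/1) = [2/3, 1/1) <- contains code 17/18
  emit 'f', narrow to [2/3, 1/1)
Step 2: interval [2/3, 1/1), width = 1/1 - 2/3 = 1/3
  'c': [2/3 + 1/3*0/1, 2/3 + 1/3*1/2) = [2/3, 5/6)
  'a': [2/3 + 1/3*1/2, 2/3 + 1/3*2/3) = [5/6, 8/9)
  'f': [2/3 + 1/3*2/3, 2/3 + 1/3*1/1) = [8/9, 1/1) <- contains code 17/18
  emit 'f', narrow to [8/9, 1/1)

Answer: symbol=f low=2/3 high=1/1
symbol=f low=8/9 high=1/1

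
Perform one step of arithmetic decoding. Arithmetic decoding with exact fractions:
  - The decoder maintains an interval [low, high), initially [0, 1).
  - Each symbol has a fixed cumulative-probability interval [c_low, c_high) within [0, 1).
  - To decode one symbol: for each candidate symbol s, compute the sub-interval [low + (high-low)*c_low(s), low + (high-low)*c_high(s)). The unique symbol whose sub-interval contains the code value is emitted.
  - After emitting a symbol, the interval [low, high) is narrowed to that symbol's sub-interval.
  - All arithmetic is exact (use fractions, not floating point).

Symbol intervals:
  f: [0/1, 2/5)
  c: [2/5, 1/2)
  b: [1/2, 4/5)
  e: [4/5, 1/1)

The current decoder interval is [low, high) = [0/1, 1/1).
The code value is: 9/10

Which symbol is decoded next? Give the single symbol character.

Answer: e

Derivation:
Interval width = high − low = 1/1 − 0/1 = 1/1
Scaled code = (code − low) / width = (9/10 − 0/1) / 1/1 = 9/10
  f: [0/1, 2/5) 
  c: [2/5, 1/2) 
  b: [1/2, 4/5) 
  e: [4/5, 1/1) ← scaled code falls here ✓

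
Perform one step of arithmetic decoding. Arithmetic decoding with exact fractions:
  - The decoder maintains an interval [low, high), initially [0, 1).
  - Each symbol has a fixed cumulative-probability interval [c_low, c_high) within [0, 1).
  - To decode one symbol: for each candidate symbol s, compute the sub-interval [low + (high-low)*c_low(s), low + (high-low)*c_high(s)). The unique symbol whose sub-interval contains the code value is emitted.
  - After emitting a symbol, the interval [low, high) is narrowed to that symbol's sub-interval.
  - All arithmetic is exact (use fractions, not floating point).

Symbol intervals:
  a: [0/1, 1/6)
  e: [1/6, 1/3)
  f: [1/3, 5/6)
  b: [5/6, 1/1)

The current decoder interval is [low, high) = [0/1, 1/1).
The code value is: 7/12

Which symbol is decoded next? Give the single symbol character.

Interval width = high − low = 1/1 − 0/1 = 1/1
Scaled code = (code − low) / width = (7/12 − 0/1) / 1/1 = 7/12
  a: [0/1, 1/6) 
  e: [1/6, 1/3) 
  f: [1/3, 5/6) ← scaled code falls here ✓
  b: [5/6, 1/1) 

Answer: f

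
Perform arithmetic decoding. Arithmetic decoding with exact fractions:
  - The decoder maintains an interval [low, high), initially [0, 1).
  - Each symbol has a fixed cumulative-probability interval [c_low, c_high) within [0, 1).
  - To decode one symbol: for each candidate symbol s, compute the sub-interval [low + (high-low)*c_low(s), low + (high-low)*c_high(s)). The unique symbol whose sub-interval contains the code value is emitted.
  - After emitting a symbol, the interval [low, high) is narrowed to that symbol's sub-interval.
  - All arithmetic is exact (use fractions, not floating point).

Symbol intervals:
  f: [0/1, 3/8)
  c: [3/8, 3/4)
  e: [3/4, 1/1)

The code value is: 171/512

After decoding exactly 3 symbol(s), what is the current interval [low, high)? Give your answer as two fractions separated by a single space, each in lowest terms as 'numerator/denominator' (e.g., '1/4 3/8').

Answer: 81/256 45/128

Derivation:
Step 1: interval [0/1, 1/1), width = 1/1 - 0/1 = 1/1
  'f': [0/1 + 1/1*0/1, 0/1 + 1/1*3/8) = [0/1, 3/8) <- contains code 171/512
  'c': [0/1 + 1/1*3/8, 0/1 + 1/1*3/4) = [3/8, 3/4)
  'e': [0/1 + 1/1*3/4, 0/1 + 1/1*1/1) = [3/4, 1/1)
  emit 'f', narrow to [0/1, 3/8)
Step 2: interval [0/1, 3/8), width = 3/8 - 0/1 = 3/8
  'f': [0/1 + 3/8*0/1, 0/1 + 3/8*3/8) = [0/1, 9/64)
  'c': [0/1 + 3/8*3/8, 0/1 + 3/8*3/4) = [9/64, 9/32)
  'e': [0/1 + 3/8*3/4, 0/1 + 3/8*1/1) = [9/32, 3/8) <- contains code 171/512
  emit 'e', narrow to [9/32, 3/8)
Step 3: interval [9/32, 3/8), width = 3/8 - 9/32 = 3/32
  'f': [9/32 + 3/32*0/1, 9/32 + 3/32*3/8) = [9/32, 81/256)
  'c': [9/32 + 3/32*3/8, 9/32 + 3/32*3/4) = [81/256, 45/128) <- contains code 171/512
  'e': [9/32 + 3/32*3/4, 9/32 + 3/32*1/1) = [45/128, 3/8)
  emit 'c', narrow to [81/256, 45/128)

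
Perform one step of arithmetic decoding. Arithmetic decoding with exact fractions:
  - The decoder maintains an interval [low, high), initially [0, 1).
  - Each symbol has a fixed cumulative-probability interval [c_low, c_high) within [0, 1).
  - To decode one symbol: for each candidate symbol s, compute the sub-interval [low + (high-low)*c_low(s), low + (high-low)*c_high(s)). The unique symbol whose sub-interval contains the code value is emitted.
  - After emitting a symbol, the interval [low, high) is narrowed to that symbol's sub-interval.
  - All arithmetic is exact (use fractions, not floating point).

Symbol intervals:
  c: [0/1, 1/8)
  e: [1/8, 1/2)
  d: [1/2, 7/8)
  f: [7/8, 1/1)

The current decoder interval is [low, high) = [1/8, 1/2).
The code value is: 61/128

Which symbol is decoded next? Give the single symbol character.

Interval width = high − low = 1/2 − 1/8 = 3/8
Scaled code = (code − low) / width = (61/128 − 1/8) / 3/8 = 15/16
  c: [0/1, 1/8) 
  e: [1/8, 1/2) 
  d: [1/2, 7/8) 
  f: [7/8, 1/1) ← scaled code falls here ✓

Answer: f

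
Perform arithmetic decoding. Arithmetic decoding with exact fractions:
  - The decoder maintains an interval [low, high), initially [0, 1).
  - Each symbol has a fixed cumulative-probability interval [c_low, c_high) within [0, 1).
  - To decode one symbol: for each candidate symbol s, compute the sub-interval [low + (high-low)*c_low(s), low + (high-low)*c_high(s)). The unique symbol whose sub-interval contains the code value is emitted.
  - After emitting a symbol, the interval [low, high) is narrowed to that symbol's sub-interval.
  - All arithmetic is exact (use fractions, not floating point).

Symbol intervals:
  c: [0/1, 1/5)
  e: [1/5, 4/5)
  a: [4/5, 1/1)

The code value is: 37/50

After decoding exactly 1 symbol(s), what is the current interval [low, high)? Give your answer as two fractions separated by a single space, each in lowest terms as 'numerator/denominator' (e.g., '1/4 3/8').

Step 1: interval [0/1, 1/1), width = 1/1 - 0/1 = 1/1
  'c': [0/1 + 1/1*0/1, 0/1 + 1/1*1/5) = [0/1, 1/5)
  'e': [0/1 + 1/1*1/5, 0/1 + 1/1*4/5) = [1/5, 4/5) <- contains code 37/50
  'a': [0/1 + 1/1*4/5, 0/1 + 1/1*1/1) = [4/5, 1/1)
  emit 'e', narrow to [1/5, 4/5)

Answer: 1/5 4/5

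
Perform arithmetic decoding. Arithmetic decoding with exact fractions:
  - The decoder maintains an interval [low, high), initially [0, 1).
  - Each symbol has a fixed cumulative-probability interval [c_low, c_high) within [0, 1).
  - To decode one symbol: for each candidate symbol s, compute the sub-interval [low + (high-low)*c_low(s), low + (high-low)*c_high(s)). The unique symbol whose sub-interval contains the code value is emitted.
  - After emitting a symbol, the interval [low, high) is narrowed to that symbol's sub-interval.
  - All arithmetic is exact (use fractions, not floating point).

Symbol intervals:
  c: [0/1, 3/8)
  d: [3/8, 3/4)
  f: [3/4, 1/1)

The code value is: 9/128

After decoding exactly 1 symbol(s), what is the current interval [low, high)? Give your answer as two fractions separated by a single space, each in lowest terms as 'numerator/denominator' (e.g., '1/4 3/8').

Step 1: interval [0/1, 1/1), width = 1/1 - 0/1 = 1/1
  'c': [0/1 + 1/1*0/1, 0/1 + 1/1*3/8) = [0/1, 3/8) <- contains code 9/128
  'd': [0/1 + 1/1*3/8, 0/1 + 1/1*3/4) = [3/8, 3/4)
  'f': [0/1 + 1/1*3/4, 0/1 + 1/1*1/1) = [3/4, 1/1)
  emit 'c', narrow to [0/1, 3/8)

Answer: 0/1 3/8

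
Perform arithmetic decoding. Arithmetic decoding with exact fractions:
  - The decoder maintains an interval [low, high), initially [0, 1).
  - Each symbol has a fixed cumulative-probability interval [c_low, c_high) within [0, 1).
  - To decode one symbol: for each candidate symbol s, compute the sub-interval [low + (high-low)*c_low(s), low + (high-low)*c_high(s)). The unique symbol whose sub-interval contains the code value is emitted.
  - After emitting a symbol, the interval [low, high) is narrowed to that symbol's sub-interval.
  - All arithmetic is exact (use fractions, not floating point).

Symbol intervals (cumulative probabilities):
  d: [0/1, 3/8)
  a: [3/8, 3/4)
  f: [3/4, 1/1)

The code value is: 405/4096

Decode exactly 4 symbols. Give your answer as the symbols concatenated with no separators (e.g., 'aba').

Answer: ddaf

Derivation:
Step 1: interval [0/1, 1/1), width = 1/1 - 0/1 = 1/1
  'd': [0/1 + 1/1*0/1, 0/1 + 1/1*3/8) = [0/1, 3/8) <- contains code 405/4096
  'a': [0/1 + 1/1*3/8, 0/1 + 1/1*3/4) = [3/8, 3/4)
  'f': [0/1 + 1/1*3/4, 0/1 + 1/1*1/1) = [3/4, 1/1)
  emit 'd', narrow to [0/1, 3/8)
Step 2: interval [0/1, 3/8), width = 3/8 - 0/1 = 3/8
  'd': [0/1 + 3/8*0/1, 0/1 + 3/8*3/8) = [0/1, 9/64) <- contains code 405/4096
  'a': [0/1 + 3/8*3/8, 0/1 + 3/8*3/4) = [9/64, 9/32)
  'f': [0/1 + 3/8*3/4, 0/1 + 3/8*1/1) = [9/32, 3/8)
  emit 'd', narrow to [0/1, 9/64)
Step 3: interval [0/1, 9/64), width = 9/64 - 0/1 = 9/64
  'd': [0/1 + 9/64*0/1, 0/1 + 9/64*3/8) = [0/1, 27/512)
  'a': [0/1 + 9/64*3/8, 0/1 + 9/64*3/4) = [27/512, 27/256) <- contains code 405/4096
  'f': [0/1 + 9/64*3/4, 0/1 + 9/64*1/1) = [27/256, 9/64)
  emit 'a', narrow to [27/512, 27/256)
Step 4: interval [27/512, 27/256), width = 27/256 - 27/512 = 27/512
  'd': [27/512 + 27/512*0/1, 27/512 + 27/512*3/8) = [27/512, 297/4096)
  'a': [27/512 + 27/512*3/8, 27/512 + 27/512*3/4) = [297/4096, 189/2048)
  'f': [27/512 + 27/512*3/4, 27/512 + 27/512*1/1) = [189/2048, 27/256) <- contains code 405/4096
  emit 'f', narrow to [189/2048, 27/256)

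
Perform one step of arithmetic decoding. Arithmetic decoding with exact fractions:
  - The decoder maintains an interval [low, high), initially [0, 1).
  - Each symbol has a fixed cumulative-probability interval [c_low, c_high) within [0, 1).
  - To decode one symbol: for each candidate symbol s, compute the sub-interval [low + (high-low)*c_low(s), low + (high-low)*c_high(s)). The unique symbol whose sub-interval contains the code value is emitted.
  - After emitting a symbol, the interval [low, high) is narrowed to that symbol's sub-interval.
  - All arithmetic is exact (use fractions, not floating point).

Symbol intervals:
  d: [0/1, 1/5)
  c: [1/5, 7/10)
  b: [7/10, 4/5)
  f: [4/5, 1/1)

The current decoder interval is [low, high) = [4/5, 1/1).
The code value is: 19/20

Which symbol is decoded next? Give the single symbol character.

Answer: b

Derivation:
Interval width = high − low = 1/1 − 4/5 = 1/5
Scaled code = (code − low) / width = (19/20 − 4/5) / 1/5 = 3/4
  d: [0/1, 1/5) 
  c: [1/5, 7/10) 
  b: [7/10, 4/5) ← scaled code falls here ✓
  f: [4/5, 1/1) 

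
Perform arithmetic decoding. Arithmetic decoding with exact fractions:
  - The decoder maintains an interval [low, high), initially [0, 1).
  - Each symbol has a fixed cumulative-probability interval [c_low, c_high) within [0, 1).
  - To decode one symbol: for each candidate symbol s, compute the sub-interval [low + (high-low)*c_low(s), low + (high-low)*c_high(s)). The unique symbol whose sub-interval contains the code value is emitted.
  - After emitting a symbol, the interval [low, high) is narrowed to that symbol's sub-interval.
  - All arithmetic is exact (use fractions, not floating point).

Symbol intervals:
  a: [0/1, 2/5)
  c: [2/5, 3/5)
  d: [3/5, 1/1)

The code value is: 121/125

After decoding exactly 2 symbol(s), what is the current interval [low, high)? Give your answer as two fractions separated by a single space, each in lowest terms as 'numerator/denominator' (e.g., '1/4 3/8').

Step 1: interval [0/1, 1/1), width = 1/1 - 0/1 = 1/1
  'a': [0/1 + 1/1*0/1, 0/1 + 1/1*2/5) = [0/1, 2/5)
  'c': [0/1 + 1/1*2/5, 0/1 + 1/1*3/5) = [2/5, 3/5)
  'd': [0/1 + 1/1*3/5, 0/1 + 1/1*1/1) = [3/5, 1/1) <- contains code 121/125
  emit 'd', narrow to [3/5, 1/1)
Step 2: interval [3/5, 1/1), width = 1/1 - 3/5 = 2/5
  'a': [3/5 + 2/5*0/1, 3/5 + 2/5*2/5) = [3/5, 19/25)
  'c': [3/5 + 2/5*2/5, 3/5 + 2/5*3/5) = [19/25, 21/25)
  'd': [3/5 + 2/5*3/5, 3/5 + 2/5*1/1) = [21/25, 1/1) <- contains code 121/125
  emit 'd', narrow to [21/25, 1/1)

Answer: 21/25 1/1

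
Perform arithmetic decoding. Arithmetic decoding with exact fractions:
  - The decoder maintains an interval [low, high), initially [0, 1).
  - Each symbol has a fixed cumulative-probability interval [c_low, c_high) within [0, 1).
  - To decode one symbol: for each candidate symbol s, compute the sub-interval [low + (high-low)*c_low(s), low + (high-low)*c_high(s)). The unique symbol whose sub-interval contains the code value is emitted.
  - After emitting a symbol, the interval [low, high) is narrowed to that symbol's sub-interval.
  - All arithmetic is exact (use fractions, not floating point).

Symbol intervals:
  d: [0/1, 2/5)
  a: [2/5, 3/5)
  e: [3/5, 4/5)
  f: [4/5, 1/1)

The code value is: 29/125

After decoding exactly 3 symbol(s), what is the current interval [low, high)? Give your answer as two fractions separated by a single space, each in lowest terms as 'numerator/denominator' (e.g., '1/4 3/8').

Step 1: interval [0/1, 1/1), width = 1/1 - 0/1 = 1/1
  'd': [0/1 + 1/1*0/1, 0/1 + 1/1*2/5) = [0/1, 2/5) <- contains code 29/125
  'a': [0/1 + 1/1*2/5, 0/1 + 1/1*3/5) = [2/5, 3/5)
  'e': [0/1 + 1/1*3/5, 0/1 + 1/1*4/5) = [3/5, 4/5)
  'f': [0/1 + 1/1*4/5, 0/1 + 1/1*1/1) = [4/5, 1/1)
  emit 'd', narrow to [0/1, 2/5)
Step 2: interval [0/1, 2/5), width = 2/5 - 0/1 = 2/5
  'd': [0/1 + 2/5*0/1, 0/1 + 2/5*2/5) = [0/1, 4/25)
  'a': [0/1 + 2/5*2/5, 0/1 + 2/5*3/5) = [4/25, 6/25) <- contains code 29/125
  'e': [0/1 + 2/5*3/5, 0/1 + 2/5*4/5) = [6/25, 8/25)
  'f': [0/1 + 2/5*4/5, 0/1 + 2/5*1/1) = [8/25, 2/5)
  emit 'a', narrow to [4/25, 6/25)
Step 3: interval [4/25, 6/25), width = 6/25 - 4/25 = 2/25
  'd': [4/25 + 2/25*0/1, 4/25 + 2/25*2/5) = [4/25, 24/125)
  'a': [4/25 + 2/25*2/5, 4/25 + 2/25*3/5) = [24/125, 26/125)
  'e': [4/25 + 2/25*3/5, 4/25 + 2/25*4/5) = [26/125, 28/125)
  'f': [4/25 + 2/25*4/5, 4/25 + 2/25*1/1) = [28/125, 6/25) <- contains code 29/125
  emit 'f', narrow to [28/125, 6/25)

Answer: 28/125 6/25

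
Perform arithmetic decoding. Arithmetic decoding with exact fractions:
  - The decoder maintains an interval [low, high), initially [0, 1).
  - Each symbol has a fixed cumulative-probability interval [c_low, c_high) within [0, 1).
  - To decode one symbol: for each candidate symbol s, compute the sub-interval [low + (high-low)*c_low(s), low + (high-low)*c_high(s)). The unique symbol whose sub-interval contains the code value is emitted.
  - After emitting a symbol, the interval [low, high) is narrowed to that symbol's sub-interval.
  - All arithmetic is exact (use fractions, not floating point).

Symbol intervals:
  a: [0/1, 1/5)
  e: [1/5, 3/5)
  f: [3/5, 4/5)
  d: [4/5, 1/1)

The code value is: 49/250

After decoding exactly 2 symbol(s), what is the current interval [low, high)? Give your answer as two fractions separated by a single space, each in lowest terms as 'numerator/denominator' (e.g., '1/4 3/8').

Answer: 4/25 1/5

Derivation:
Step 1: interval [0/1, 1/1), width = 1/1 - 0/1 = 1/1
  'a': [0/1 + 1/1*0/1, 0/1 + 1/1*1/5) = [0/1, 1/5) <- contains code 49/250
  'e': [0/1 + 1/1*1/5, 0/1 + 1/1*3/5) = [1/5, 3/5)
  'f': [0/1 + 1/1*3/5, 0/1 + 1/1*4/5) = [3/5, 4/5)
  'd': [0/1 + 1/1*4/5, 0/1 + 1/1*1/1) = [4/5, 1/1)
  emit 'a', narrow to [0/1, 1/5)
Step 2: interval [0/1, 1/5), width = 1/5 - 0/1 = 1/5
  'a': [0/1 + 1/5*0/1, 0/1 + 1/5*1/5) = [0/1, 1/25)
  'e': [0/1 + 1/5*1/5, 0/1 + 1/5*3/5) = [1/25, 3/25)
  'f': [0/1 + 1/5*3/5, 0/1 + 1/5*4/5) = [3/25, 4/25)
  'd': [0/1 + 1/5*4/5, 0/1 + 1/5*1/1) = [4/25, 1/5) <- contains code 49/250
  emit 'd', narrow to [4/25, 1/5)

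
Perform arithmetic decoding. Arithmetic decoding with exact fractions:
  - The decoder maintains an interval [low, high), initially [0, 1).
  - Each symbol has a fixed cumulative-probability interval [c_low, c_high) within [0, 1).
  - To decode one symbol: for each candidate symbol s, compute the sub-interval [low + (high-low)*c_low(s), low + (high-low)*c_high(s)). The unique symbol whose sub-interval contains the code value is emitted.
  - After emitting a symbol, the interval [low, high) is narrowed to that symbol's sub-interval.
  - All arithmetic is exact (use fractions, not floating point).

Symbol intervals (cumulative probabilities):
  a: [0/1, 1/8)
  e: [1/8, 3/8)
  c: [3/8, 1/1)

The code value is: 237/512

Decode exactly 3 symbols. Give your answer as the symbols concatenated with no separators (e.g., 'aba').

Step 1: interval [0/1, 1/1), width = 1/1 - 0/1 = 1/1
  'a': [0/1 + 1/1*0/1, 0/1 + 1/1*1/8) = [0/1, 1/8)
  'e': [0/1 + 1/1*1/8, 0/1 + 1/1*3/8) = [1/8, 3/8)
  'c': [0/1 + 1/1*3/8, 0/1 + 1/1*1/1) = [3/8, 1/1) <- contains code 237/512
  emit 'c', narrow to [3/8, 1/1)
Step 2: interval [3/8, 1/1), width = 1/1 - 3/8 = 5/8
  'a': [3/8 + 5/8*0/1, 3/8 + 5/8*1/8) = [3/8, 29/64)
  'e': [3/8 + 5/8*1/8, 3/8 + 5/8*3/8) = [29/64, 39/64) <- contains code 237/512
  'c': [3/8 + 5/8*3/8, 3/8 + 5/8*1/1) = [39/64, 1/1)
  emit 'e', narrow to [29/64, 39/64)
Step 3: interval [29/64, 39/64), width = 39/64 - 29/64 = 5/32
  'a': [29/64 + 5/32*0/1, 29/64 + 5/32*1/8) = [29/64, 121/256) <- contains code 237/512
  'e': [29/64 + 5/32*1/8, 29/64 + 5/32*3/8) = [121/256, 131/256)
  'c': [29/64 + 5/32*3/8, 29/64 + 5/32*1/1) = [131/256, 39/64)
  emit 'a', narrow to [29/64, 121/256)

Answer: cea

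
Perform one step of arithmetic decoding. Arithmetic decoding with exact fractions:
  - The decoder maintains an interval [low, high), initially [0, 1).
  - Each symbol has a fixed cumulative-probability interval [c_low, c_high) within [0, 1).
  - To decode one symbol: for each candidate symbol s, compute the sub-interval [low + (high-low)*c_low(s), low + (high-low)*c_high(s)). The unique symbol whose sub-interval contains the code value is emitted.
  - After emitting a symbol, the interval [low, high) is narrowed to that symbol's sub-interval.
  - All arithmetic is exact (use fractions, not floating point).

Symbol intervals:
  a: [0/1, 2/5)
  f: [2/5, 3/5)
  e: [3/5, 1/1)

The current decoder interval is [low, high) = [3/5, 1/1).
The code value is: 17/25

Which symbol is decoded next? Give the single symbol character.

Answer: a

Derivation:
Interval width = high − low = 1/1 − 3/5 = 2/5
Scaled code = (code − low) / width = (17/25 − 3/5) / 2/5 = 1/5
  a: [0/1, 2/5) ← scaled code falls here ✓
  f: [2/5, 3/5) 
  e: [3/5, 1/1) 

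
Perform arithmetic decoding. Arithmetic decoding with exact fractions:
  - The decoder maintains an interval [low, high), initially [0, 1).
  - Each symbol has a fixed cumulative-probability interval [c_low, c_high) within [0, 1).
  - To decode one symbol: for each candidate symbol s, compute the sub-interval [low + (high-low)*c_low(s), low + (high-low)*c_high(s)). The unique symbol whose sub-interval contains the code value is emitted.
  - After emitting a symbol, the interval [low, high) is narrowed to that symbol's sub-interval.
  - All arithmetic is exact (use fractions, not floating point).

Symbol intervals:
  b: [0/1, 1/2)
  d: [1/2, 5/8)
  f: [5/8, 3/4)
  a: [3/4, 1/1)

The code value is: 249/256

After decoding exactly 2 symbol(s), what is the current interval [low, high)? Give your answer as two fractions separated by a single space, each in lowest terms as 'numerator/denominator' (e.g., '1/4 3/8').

Answer: 15/16 1/1

Derivation:
Step 1: interval [0/1, 1/1), width = 1/1 - 0/1 = 1/1
  'b': [0/1 + 1/1*0/1, 0/1 + 1/1*1/2) = [0/1, 1/2)
  'd': [0/1 + 1/1*1/2, 0/1 + 1/1*5/8) = [1/2, 5/8)
  'f': [0/1 + 1/1*5/8, 0/1 + 1/1*3/4) = [5/8, 3/4)
  'a': [0/1 + 1/1*3/4, 0/1 + 1/1*1/1) = [3/4, 1/1) <- contains code 249/256
  emit 'a', narrow to [3/4, 1/1)
Step 2: interval [3/4, 1/1), width = 1/1 - 3/4 = 1/4
  'b': [3/4 + 1/4*0/1, 3/4 + 1/4*1/2) = [3/4, 7/8)
  'd': [3/4 + 1/4*1/2, 3/4 + 1/4*5/8) = [7/8, 29/32)
  'f': [3/4 + 1/4*5/8, 3/4 + 1/4*3/4) = [29/32, 15/16)
  'a': [3/4 + 1/4*3/4, 3/4 + 1/4*1/1) = [15/16, 1/1) <- contains code 249/256
  emit 'a', narrow to [15/16, 1/1)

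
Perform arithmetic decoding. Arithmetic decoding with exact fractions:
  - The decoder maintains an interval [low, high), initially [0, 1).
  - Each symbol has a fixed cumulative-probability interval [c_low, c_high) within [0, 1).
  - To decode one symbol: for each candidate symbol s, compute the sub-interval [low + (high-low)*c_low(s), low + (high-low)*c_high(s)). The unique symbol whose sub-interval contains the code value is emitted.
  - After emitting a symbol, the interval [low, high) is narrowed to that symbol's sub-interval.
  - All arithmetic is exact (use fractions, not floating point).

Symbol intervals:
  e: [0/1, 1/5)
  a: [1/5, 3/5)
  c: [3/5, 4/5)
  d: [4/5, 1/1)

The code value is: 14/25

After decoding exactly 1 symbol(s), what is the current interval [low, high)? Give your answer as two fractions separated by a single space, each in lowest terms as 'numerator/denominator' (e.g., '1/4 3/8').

Step 1: interval [0/1, 1/1), width = 1/1 - 0/1 = 1/1
  'e': [0/1 + 1/1*0/1, 0/1 + 1/1*1/5) = [0/1, 1/5)
  'a': [0/1 + 1/1*1/5, 0/1 + 1/1*3/5) = [1/5, 3/5) <- contains code 14/25
  'c': [0/1 + 1/1*3/5, 0/1 + 1/1*4/5) = [3/5, 4/5)
  'd': [0/1 + 1/1*4/5, 0/1 + 1/1*1/1) = [4/5, 1/1)
  emit 'a', narrow to [1/5, 3/5)

Answer: 1/5 3/5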